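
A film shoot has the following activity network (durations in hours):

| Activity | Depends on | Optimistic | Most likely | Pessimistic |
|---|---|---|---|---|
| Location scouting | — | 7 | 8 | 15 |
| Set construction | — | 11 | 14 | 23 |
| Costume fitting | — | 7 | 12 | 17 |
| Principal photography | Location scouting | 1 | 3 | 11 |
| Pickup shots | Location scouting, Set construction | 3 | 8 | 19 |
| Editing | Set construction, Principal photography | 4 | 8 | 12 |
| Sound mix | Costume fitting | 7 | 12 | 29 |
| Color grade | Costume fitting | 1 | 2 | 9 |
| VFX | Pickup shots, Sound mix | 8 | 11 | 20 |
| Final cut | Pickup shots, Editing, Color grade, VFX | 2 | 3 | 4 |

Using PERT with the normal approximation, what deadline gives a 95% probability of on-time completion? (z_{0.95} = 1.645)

48.4 hours

te_Location scouting = (7 + 4·8 + 15)/6 = 54/6 = 9; σ²_Location scouting = ((15−7)/6)² = 1.778
te_Set construction = (11 + 4·14 + 23)/6 = 90/6 = 15; σ²_Set construction = ((23−11)/6)² = 4.000
te_Costume fitting = (7 + 4·12 + 17)/6 = 72/6 = 12; σ²_Costume fitting = ((17−7)/6)² = 2.778
te_Principal photography = (1 + 4·3 + 11)/6 = 24/6 = 4; σ²_Principal photography = ((11−1)/6)² = 2.778
te_Pickup shots = (3 + 4·8 + 19)/6 = 54/6 = 9; σ²_Pickup shots = ((19−3)/6)² = 7.111
te_Editing = (4 + 4·8 + 12)/6 = 48/6 = 8; σ²_Editing = ((12−4)/6)² = 1.778
te_Sound mix = (7 + 4·12 + 29)/6 = 84/6 = 14; σ²_Sound mix = ((29−7)/6)² = 13.444
te_Color grade = (1 + 4·2 + 9)/6 = 18/6 = 3; σ²_Color grade = ((9−1)/6)² = 1.778
te_VFX = (8 + 4·11 + 20)/6 = 72/6 = 12; σ²_VFX = ((20−8)/6)² = 4.000
te_Final cut = (2 + 4·3 + 4)/6 = 18/6 = 3; σ²_Final cut = ((4−2)/6)² = 0.111

Forward pass:
ES_Location scouting = 0; EF_Location scouting = 9
ES_Set construction = 0; EF_Set construction = 15
ES_Costume fitting = 0; EF_Costume fitting = 12
ES_Principal photography = 9; EF_Principal photography = 9+4 = 13
ES_Pickup shots = max(EF_Location scouting=9, EF_Set construction=15) = 15; EF_Pickup shots = 15+9 = 24
ES_Editing = max(EF_Set construction=15, EF_Principal photography=13) = 15; EF_Editing = 15+8 = 23
ES_Sound mix = 12; EF_Sound mix = 12+14 = 26
ES_Color grade = 12; EF_Color grade = 12+3 = 15
ES_VFX = max(EF_Pickup shots=24, EF_Sound mix=26) = 26; EF_VFX = 26+12 = 38
ES_Final cut = max(EF_Pickup shots=24, EF_Editing=23, EF_Color grade=15, EF_VFX=38) = 38; EF_Final cut = 38+3 = 41
Expected project duration μ = 41 hours. Critical path: Costume fitting → Sound mix → VFX → Final cut.

Variance along critical path = 2.778 + 13.444 + 4.000 + 0.111 = 20.333; σ = 4.509 hours.
D = μ + z·σ = 41 + 1.645·4.509 = 48.4 hours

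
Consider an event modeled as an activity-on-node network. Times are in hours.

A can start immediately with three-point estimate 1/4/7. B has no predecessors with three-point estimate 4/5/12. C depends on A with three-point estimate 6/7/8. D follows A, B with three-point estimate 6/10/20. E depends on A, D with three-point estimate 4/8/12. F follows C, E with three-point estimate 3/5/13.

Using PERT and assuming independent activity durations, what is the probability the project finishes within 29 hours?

te_A = (1 + 4·4 + 7)/6 = 24/6 = 4; σ²_A = ((7−1)/6)² = 1.000
te_B = (4 + 4·5 + 12)/6 = 36/6 = 6; σ²_B = ((12−4)/6)² = 1.778
te_C = (6 + 4·7 + 8)/6 = 42/6 = 7; σ²_C = ((8−6)/6)² = 0.111
te_D = (6 + 4·10 + 20)/6 = 66/6 = 11; σ²_D = ((20−6)/6)² = 5.444
te_E = (4 + 4·8 + 12)/6 = 48/6 = 8; σ²_E = ((12−4)/6)² = 1.778
te_F = (3 + 4·5 + 13)/6 = 36/6 = 6; σ²_F = ((13−3)/6)² = 2.778

Forward pass:
ES_A = 0; EF_A = 4
ES_B = 0; EF_B = 6
ES_C = 4; EF_C = 4+7 = 11
ES_D = max(EF_A=4, EF_B=6) = 6; EF_D = 6+11 = 17
ES_E = max(EF_A=4, EF_D=17) = 17; EF_E = 17+8 = 25
ES_F = max(EF_C=11, EF_E=25) = 25; EF_F = 25+6 = 31
Expected project duration μ = 31 hours. Critical path: B → D → E → F.

Variance along critical path = 1.778 + 5.444 + 1.778 + 2.778 = 11.778; σ = √11.778 = 3.432 hours.
Z = (29 − 31) / 3.432 = -0.583
P(T ≤ 29) = Φ(-0.583) ≈ 0.280

0.280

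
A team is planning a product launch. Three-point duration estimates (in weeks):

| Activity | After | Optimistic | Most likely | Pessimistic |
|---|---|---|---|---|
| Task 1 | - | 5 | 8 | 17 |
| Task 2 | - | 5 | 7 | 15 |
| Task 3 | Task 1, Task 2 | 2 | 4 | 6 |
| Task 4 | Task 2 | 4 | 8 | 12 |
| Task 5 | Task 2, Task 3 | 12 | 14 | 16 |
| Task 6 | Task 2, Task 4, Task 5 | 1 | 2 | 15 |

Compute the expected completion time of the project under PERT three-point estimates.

31 weeks

te_Task 1 = (5 + 4·8 + 17)/6 = 54/6 = 9
te_Task 2 = (5 + 4·7 + 15)/6 = 48/6 = 8
te_Task 3 = (2 + 4·4 + 6)/6 = 24/6 = 4
te_Task 4 = (4 + 4·8 + 12)/6 = 48/6 = 8
te_Task 5 = (12 + 4·14 + 16)/6 = 84/6 = 14
te_Task 6 = (1 + 4·2 + 15)/6 = 24/6 = 4

Forward pass:
ES_Task 1 = 0; EF_Task 1 = 9
ES_Task 2 = 0; EF_Task 2 = 8
ES_Task 3 = max(EF_Task 1=9, EF_Task 2=8) = 9; EF_Task 3 = 9+4 = 13
ES_Task 4 = 8; EF_Task 4 = 8+8 = 16
ES_Task 5 = max(EF_Task 2=8, EF_Task 3=13) = 13; EF_Task 5 = 13+14 = 27
ES_Task 6 = max(EF_Task 2=8, EF_Task 4=16, EF_Task 5=27) = 27; EF_Task 6 = 27+4 = 31
Expected project duration μ = 31 weeks. Critical path: Task 1 → Task 3 → Task 5 → Task 6.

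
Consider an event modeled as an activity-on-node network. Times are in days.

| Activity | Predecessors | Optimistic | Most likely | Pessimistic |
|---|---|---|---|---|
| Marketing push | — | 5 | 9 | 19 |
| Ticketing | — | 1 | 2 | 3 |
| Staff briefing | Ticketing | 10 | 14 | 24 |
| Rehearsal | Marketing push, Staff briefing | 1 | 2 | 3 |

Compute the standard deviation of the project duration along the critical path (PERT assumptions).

te_Marketing push = (5 + 4·9 + 19)/6 = 60/6 = 10; σ²_Marketing push = ((19−5)/6)² = 5.444
te_Ticketing = (1 + 4·2 + 3)/6 = 12/6 = 2; σ²_Ticketing = ((3−1)/6)² = 0.111
te_Staff briefing = (10 + 4·14 + 24)/6 = 90/6 = 15; σ²_Staff briefing = ((24−10)/6)² = 5.444
te_Rehearsal = (1 + 4·2 + 3)/6 = 12/6 = 2; σ²_Rehearsal = ((3−1)/6)² = 0.111

Forward pass:
ES_Marketing push = 0; EF_Marketing push = 10
ES_Ticketing = 0; EF_Ticketing = 2
ES_Staff briefing = 2; EF_Staff briefing = 2+15 = 17
ES_Rehearsal = max(EF_Marketing push=10, EF_Staff briefing=17) = 17; EF_Rehearsal = 17+2 = 19
Expected project duration μ = 19 days. Critical path: Ticketing → Staff briefing → Rehearsal.

Variance along critical path = 0.111 + 5.444 + 0.111 = 5.667
σ = √5.667 = 2.380 days

2.38 days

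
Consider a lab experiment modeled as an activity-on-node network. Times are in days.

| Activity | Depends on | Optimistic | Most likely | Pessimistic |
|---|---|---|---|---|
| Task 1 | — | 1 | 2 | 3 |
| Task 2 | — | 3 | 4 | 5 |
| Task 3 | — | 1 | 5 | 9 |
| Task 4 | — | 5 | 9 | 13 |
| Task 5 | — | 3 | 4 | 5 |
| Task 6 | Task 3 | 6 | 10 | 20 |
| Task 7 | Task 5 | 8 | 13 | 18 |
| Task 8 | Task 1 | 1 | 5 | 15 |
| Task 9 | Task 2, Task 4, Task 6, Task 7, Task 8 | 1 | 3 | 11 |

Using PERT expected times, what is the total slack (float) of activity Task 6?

1 days

te_Task 1 = (1 + 4·2 + 3)/6 = 12/6 = 2
te_Task 2 = (3 + 4·4 + 5)/6 = 24/6 = 4
te_Task 3 = (1 + 4·5 + 9)/6 = 30/6 = 5
te_Task 4 = (5 + 4·9 + 13)/6 = 54/6 = 9
te_Task 5 = (3 + 4·4 + 5)/6 = 24/6 = 4
te_Task 6 = (6 + 4·10 + 20)/6 = 66/6 = 11
te_Task 7 = (8 + 4·13 + 18)/6 = 78/6 = 13
te_Task 8 = (1 + 4·5 + 15)/6 = 36/6 = 6
te_Task 9 = (1 + 4·3 + 11)/6 = 24/6 = 4

Forward pass:
ES_Task 1 = 0; EF_Task 1 = 2
ES_Task 2 = 0; EF_Task 2 = 4
ES_Task 3 = 0; EF_Task 3 = 5
ES_Task 4 = 0; EF_Task 4 = 9
ES_Task 5 = 0; EF_Task 5 = 4
ES_Task 6 = 5; EF_Task 6 = 5+11 = 16
ES_Task 7 = 4; EF_Task 7 = 4+13 = 17
ES_Task 8 = 2; EF_Task 8 = 2+6 = 8
ES_Task 9 = max(EF_Task 2=4, EF_Task 4=9, EF_Task 6=16, EF_Task 7=17, EF_Task 8=8) = 17; EF_Task 9 = 17+4 = 21
Expected project duration μ = 21 days. Critical path: Task 5 → Task 7 → Task 9.

Backward pass:
LF_Task 9 = 21; LS_Task 9 = 21−4 = 17
LF_Task 8 = LS_Task 9 = 17; LS_Task 8 = 17−6 = 11
LF_Task 7 = LS_Task 9 = 17; LS_Task 7 = 17−13 = 4
LF_Task 6 = LS_Task 9 = 17; LS_Task 6 = 17−11 = 6
LF_Task 5 = LS_Task 7 = 4; LS_Task 5 = 4−4 = 0
LF_Task 4 = LS_Task 9 = 17; LS_Task 4 = 17−9 = 8
LF_Task 3 = LS_Task 6 = 6; LS_Task 3 = 6−5 = 1
LF_Task 2 = LS_Task 9 = 17; LS_Task 2 = 17−4 = 13
LF_Task 1 = LS_Task 8 = 11; LS_Task 1 = 11−2 = 9
Slack_Task 6 = LS_Task 6 − ES_Task 6 = 6 − 5 = 1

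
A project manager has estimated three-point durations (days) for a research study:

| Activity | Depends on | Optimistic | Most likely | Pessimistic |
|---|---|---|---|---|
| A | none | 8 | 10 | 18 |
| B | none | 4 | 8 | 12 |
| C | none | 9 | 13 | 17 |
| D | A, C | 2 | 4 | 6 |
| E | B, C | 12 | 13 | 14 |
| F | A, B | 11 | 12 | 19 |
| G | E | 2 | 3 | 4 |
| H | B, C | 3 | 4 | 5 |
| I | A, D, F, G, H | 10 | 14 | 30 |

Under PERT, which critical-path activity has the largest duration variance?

I

te_A = (8 + 4·10 + 18)/6 = 66/6 = 11; σ²_A = ((18−8)/6)² = 2.778
te_B = (4 + 4·8 + 12)/6 = 48/6 = 8; σ²_B = ((12−4)/6)² = 1.778
te_C = (9 + 4·13 + 17)/6 = 78/6 = 13; σ²_C = ((17−9)/6)² = 1.778
te_D = (2 + 4·4 + 6)/6 = 24/6 = 4; σ²_D = ((6−2)/6)² = 0.444
te_E = (12 + 4·13 + 14)/6 = 78/6 = 13; σ²_E = ((14−12)/6)² = 0.111
te_F = (11 + 4·12 + 19)/6 = 78/6 = 13; σ²_F = ((19−11)/6)² = 1.778
te_G = (2 + 4·3 + 4)/6 = 18/6 = 3; σ²_G = ((4−2)/6)² = 0.111
te_H = (3 + 4·4 + 5)/6 = 24/6 = 4; σ²_H = ((5−3)/6)² = 0.111
te_I = (10 + 4·14 + 30)/6 = 96/6 = 16; σ²_I = ((30−10)/6)² = 11.111

Forward pass:
ES_A = 0; EF_A = 11
ES_B = 0; EF_B = 8
ES_C = 0; EF_C = 13
ES_D = max(EF_A=11, EF_C=13) = 13; EF_D = 13+4 = 17
ES_E = max(EF_B=8, EF_C=13) = 13; EF_E = 13+13 = 26
ES_F = max(EF_A=11, EF_B=8) = 11; EF_F = 11+13 = 24
ES_G = 26; EF_G = 26+3 = 29
ES_H = max(EF_B=8, EF_C=13) = 13; EF_H = 13+4 = 17
ES_I = max(EF_A=11, EF_D=17, EF_F=24, EF_G=29, EF_H=17) = 29; EF_I = 29+16 = 45
Expected project duration μ = 45 days. Critical path: C → E → G → I.

Variances on critical path: σ²_C=1.778, σ²_E=0.111, σ²_G=0.111, σ²_I=11.111.
Largest is σ²_I = 11.111.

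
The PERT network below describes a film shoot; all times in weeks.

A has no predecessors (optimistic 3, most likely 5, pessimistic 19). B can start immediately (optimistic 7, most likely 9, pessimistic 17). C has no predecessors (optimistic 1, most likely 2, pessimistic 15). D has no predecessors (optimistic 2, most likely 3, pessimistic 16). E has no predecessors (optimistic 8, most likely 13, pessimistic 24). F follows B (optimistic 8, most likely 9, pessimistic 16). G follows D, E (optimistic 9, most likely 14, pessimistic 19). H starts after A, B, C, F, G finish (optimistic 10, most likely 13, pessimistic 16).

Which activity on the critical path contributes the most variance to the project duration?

te_A = (3 + 4·5 + 19)/6 = 42/6 = 7; σ²_A = ((19−3)/6)² = 7.111
te_B = (7 + 4·9 + 17)/6 = 60/6 = 10; σ²_B = ((17−7)/6)² = 2.778
te_C = (1 + 4·2 + 15)/6 = 24/6 = 4; σ²_C = ((15−1)/6)² = 5.444
te_D = (2 + 4·3 + 16)/6 = 30/6 = 5; σ²_D = ((16−2)/6)² = 5.444
te_E = (8 + 4·13 + 24)/6 = 84/6 = 14; σ²_E = ((24−8)/6)² = 7.111
te_F = (8 + 4·9 + 16)/6 = 60/6 = 10; σ²_F = ((16−8)/6)² = 1.778
te_G = (9 + 4·14 + 19)/6 = 84/6 = 14; σ²_G = ((19−9)/6)² = 2.778
te_H = (10 + 4·13 + 16)/6 = 78/6 = 13; σ²_H = ((16−10)/6)² = 1.000

Forward pass:
ES_A = 0; EF_A = 7
ES_B = 0; EF_B = 10
ES_C = 0; EF_C = 4
ES_D = 0; EF_D = 5
ES_E = 0; EF_E = 14
ES_F = 10; EF_F = 10+10 = 20
ES_G = max(EF_D=5, EF_E=14) = 14; EF_G = 14+14 = 28
ES_H = max(EF_A=7, EF_B=10, EF_C=4, EF_F=20, EF_G=28) = 28; EF_H = 28+13 = 41
Expected project duration μ = 41 weeks. Critical path: E → G → H.

Variances on critical path: σ²_E=7.111, σ²_G=2.778, σ²_H=1.000.
Largest is σ²_E = 7.111.

E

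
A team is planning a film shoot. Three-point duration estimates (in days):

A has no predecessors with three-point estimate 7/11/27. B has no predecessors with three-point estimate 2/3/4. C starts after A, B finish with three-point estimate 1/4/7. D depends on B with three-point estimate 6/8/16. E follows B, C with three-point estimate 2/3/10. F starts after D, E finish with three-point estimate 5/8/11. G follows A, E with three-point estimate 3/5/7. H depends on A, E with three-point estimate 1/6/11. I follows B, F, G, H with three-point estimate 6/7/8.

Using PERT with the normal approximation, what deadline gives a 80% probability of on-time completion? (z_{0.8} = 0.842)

te_A = (7 + 4·11 + 27)/6 = 78/6 = 13; σ²_A = ((27−7)/6)² = 11.111
te_B = (2 + 4·3 + 4)/6 = 18/6 = 3; σ²_B = ((4−2)/6)² = 0.111
te_C = (1 + 4·4 + 7)/6 = 24/6 = 4; σ²_C = ((7−1)/6)² = 1.000
te_D = (6 + 4·8 + 16)/6 = 54/6 = 9; σ²_D = ((16−6)/6)² = 2.778
te_E = (2 + 4·3 + 10)/6 = 24/6 = 4; σ²_E = ((10−2)/6)² = 1.778
te_F = (5 + 4·8 + 11)/6 = 48/6 = 8; σ²_F = ((11−5)/6)² = 1.000
te_G = (3 + 4·5 + 7)/6 = 30/6 = 5; σ²_G = ((7−3)/6)² = 0.444
te_H = (1 + 4·6 + 11)/6 = 36/6 = 6; σ²_H = ((11−1)/6)² = 2.778
te_I = (6 + 4·7 + 8)/6 = 42/6 = 7; σ²_I = ((8−6)/6)² = 0.111

Forward pass:
ES_A = 0; EF_A = 13
ES_B = 0; EF_B = 3
ES_C = max(EF_A=13, EF_B=3) = 13; EF_C = 13+4 = 17
ES_D = 3; EF_D = 3+9 = 12
ES_E = max(EF_B=3, EF_C=17) = 17; EF_E = 17+4 = 21
ES_F = max(EF_D=12, EF_E=21) = 21; EF_F = 21+8 = 29
ES_G = max(EF_A=13, EF_E=21) = 21; EF_G = 21+5 = 26
ES_H = max(EF_A=13, EF_E=21) = 21; EF_H = 21+6 = 27
ES_I = max(EF_B=3, EF_F=29, EF_G=26, EF_H=27) = 29; EF_I = 29+7 = 36
Expected project duration μ = 36 days. Critical path: A → C → E → F → I.

Variance along critical path = 11.111 + 1.000 + 1.778 + 1.000 + 0.111 = 15.000; σ = 3.873 days.
D = μ + z·σ = 36 + 0.842·3.873 = 39.3 days

39.3 days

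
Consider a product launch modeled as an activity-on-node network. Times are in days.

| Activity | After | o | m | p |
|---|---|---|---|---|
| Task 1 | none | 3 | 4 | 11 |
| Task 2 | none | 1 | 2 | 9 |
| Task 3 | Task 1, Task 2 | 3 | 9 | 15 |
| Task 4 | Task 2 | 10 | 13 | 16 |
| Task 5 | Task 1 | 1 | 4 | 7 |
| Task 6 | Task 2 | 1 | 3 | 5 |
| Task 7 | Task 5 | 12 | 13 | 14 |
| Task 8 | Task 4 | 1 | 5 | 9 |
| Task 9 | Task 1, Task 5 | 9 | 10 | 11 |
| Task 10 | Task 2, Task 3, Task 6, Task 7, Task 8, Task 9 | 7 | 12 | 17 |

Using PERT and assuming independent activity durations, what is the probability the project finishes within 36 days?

te_Task 1 = (3 + 4·4 + 11)/6 = 30/6 = 5; σ²_Task 1 = ((11−3)/6)² = 1.778
te_Task 2 = (1 + 4·2 + 9)/6 = 18/6 = 3; σ²_Task 2 = ((9−1)/6)² = 1.778
te_Task 3 = (3 + 4·9 + 15)/6 = 54/6 = 9; σ²_Task 3 = ((15−3)/6)² = 4.000
te_Task 4 = (10 + 4·13 + 16)/6 = 78/6 = 13; σ²_Task 4 = ((16−10)/6)² = 1.000
te_Task 5 = (1 + 4·4 + 7)/6 = 24/6 = 4; σ²_Task 5 = ((7−1)/6)² = 1.000
te_Task 6 = (1 + 4·3 + 5)/6 = 18/6 = 3; σ²_Task 6 = ((5−1)/6)² = 0.444
te_Task 7 = (12 + 4·13 + 14)/6 = 78/6 = 13; σ²_Task 7 = ((14−12)/6)² = 0.111
te_Task 8 = (1 + 4·5 + 9)/6 = 30/6 = 5; σ²_Task 8 = ((9−1)/6)² = 1.778
te_Task 9 = (9 + 4·10 + 11)/6 = 60/6 = 10; σ²_Task 9 = ((11−9)/6)² = 0.111
te_Task 10 = (7 + 4·12 + 17)/6 = 72/6 = 12; σ²_Task 10 = ((17−7)/6)² = 2.778

Forward pass:
ES_Task 1 = 0; EF_Task 1 = 5
ES_Task 2 = 0; EF_Task 2 = 3
ES_Task 3 = max(EF_Task 1=5, EF_Task 2=3) = 5; EF_Task 3 = 5+9 = 14
ES_Task 4 = 3; EF_Task 4 = 3+13 = 16
ES_Task 5 = 5; EF_Task 5 = 5+4 = 9
ES_Task 6 = 3; EF_Task 6 = 3+3 = 6
ES_Task 7 = 9; EF_Task 7 = 9+13 = 22
ES_Task 8 = 16; EF_Task 8 = 16+5 = 21
ES_Task 9 = max(EF_Task 1=5, EF_Task 5=9) = 9; EF_Task 9 = 9+10 = 19
ES_Task 10 = max(EF_Task 2=3, EF_Task 3=14, EF_Task 6=6, EF_Task 7=22, EF_Task 8=21, EF_Task 9=19) = 22; EF_Task 10 = 22+12 = 34
Expected project duration μ = 34 days. Critical path: Task 1 → Task 5 → Task 7 → Task 10.

Variance along critical path = 1.778 + 1.000 + 0.111 + 2.778 = 5.667; σ = √5.667 = 2.380 days.
Z = (36 − 34) / 2.380 = 0.840
P(T ≤ 36) = Φ(0.840) ≈ 0.800

0.800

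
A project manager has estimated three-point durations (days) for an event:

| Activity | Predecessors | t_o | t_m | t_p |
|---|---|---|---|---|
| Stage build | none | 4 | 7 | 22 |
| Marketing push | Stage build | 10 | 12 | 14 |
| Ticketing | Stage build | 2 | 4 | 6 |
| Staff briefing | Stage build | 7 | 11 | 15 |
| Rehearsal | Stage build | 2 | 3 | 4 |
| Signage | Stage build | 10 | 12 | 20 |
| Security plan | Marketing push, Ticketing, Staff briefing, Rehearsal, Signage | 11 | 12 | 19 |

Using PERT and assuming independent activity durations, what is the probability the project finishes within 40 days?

te_Stage build = (4 + 4·7 + 22)/6 = 54/6 = 9; σ²_Stage build = ((22−4)/6)² = 9.000
te_Marketing push = (10 + 4·12 + 14)/6 = 72/6 = 12; σ²_Marketing push = ((14−10)/6)² = 0.444
te_Ticketing = (2 + 4·4 + 6)/6 = 24/6 = 4; σ²_Ticketing = ((6−2)/6)² = 0.444
te_Staff briefing = (7 + 4·11 + 15)/6 = 66/6 = 11; σ²_Staff briefing = ((15−7)/6)² = 1.778
te_Rehearsal = (2 + 4·3 + 4)/6 = 18/6 = 3; σ²_Rehearsal = ((4−2)/6)² = 0.111
te_Signage = (10 + 4·12 + 20)/6 = 78/6 = 13; σ²_Signage = ((20−10)/6)² = 2.778
te_Security plan = (11 + 4·12 + 19)/6 = 78/6 = 13; σ²_Security plan = ((19−11)/6)² = 1.778

Forward pass:
ES_Stage build = 0; EF_Stage build = 9
ES_Marketing push = 9; EF_Marketing push = 9+12 = 21
ES_Ticketing = 9; EF_Ticketing = 9+4 = 13
ES_Staff briefing = 9; EF_Staff briefing = 9+11 = 20
ES_Rehearsal = 9; EF_Rehearsal = 9+3 = 12
ES_Signage = 9; EF_Signage = 9+13 = 22
ES_Security plan = max(EF_Marketing push=21, EF_Ticketing=13, EF_Staff briefing=20, EF_Rehearsal=12, EF_Signage=22) = 22; EF_Security plan = 22+13 = 35
Expected project duration μ = 35 days. Critical path: Stage build → Signage → Security plan.

Variance along critical path = 9.000 + 2.778 + 1.778 = 13.556; σ = √13.556 = 3.682 days.
Z = (40 − 35) / 3.682 = 1.358
P(T ≤ 40) = Φ(1.358) ≈ 0.913

0.913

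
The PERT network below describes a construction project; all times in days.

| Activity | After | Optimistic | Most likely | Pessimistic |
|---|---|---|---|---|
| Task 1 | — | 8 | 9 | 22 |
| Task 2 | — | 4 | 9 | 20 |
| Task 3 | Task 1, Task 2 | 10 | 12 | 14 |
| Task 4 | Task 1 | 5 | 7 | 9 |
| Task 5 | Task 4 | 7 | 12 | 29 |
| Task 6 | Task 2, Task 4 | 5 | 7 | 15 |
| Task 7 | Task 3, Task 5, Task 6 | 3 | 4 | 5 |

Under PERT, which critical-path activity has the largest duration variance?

Task 5

te_Task 1 = (8 + 4·9 + 22)/6 = 66/6 = 11; σ²_Task 1 = ((22−8)/6)² = 5.444
te_Task 2 = (4 + 4·9 + 20)/6 = 60/6 = 10; σ²_Task 2 = ((20−4)/6)² = 7.111
te_Task 3 = (10 + 4·12 + 14)/6 = 72/6 = 12; σ²_Task 3 = ((14−10)/6)² = 0.444
te_Task 4 = (5 + 4·7 + 9)/6 = 42/6 = 7; σ²_Task 4 = ((9−5)/6)² = 0.444
te_Task 5 = (7 + 4·12 + 29)/6 = 84/6 = 14; σ²_Task 5 = ((29−7)/6)² = 13.444
te_Task 6 = (5 + 4·7 + 15)/6 = 48/6 = 8; σ²_Task 6 = ((15−5)/6)² = 2.778
te_Task 7 = (3 + 4·4 + 5)/6 = 24/6 = 4; σ²_Task 7 = ((5−3)/6)² = 0.111

Forward pass:
ES_Task 1 = 0; EF_Task 1 = 11
ES_Task 2 = 0; EF_Task 2 = 10
ES_Task 3 = max(EF_Task 1=11, EF_Task 2=10) = 11; EF_Task 3 = 11+12 = 23
ES_Task 4 = 11; EF_Task 4 = 11+7 = 18
ES_Task 5 = 18; EF_Task 5 = 18+14 = 32
ES_Task 6 = max(EF_Task 2=10, EF_Task 4=18) = 18; EF_Task 6 = 18+8 = 26
ES_Task 7 = max(EF_Task 3=23, EF_Task 5=32, EF_Task 6=26) = 32; EF_Task 7 = 32+4 = 36
Expected project duration μ = 36 days. Critical path: Task 1 → Task 4 → Task 5 → Task 7.

Variances on critical path: σ²_Task 1=5.444, σ²_Task 4=0.444, σ²_Task 5=13.444, σ²_Task 7=0.111.
Largest is σ²_Task 5 = 13.444.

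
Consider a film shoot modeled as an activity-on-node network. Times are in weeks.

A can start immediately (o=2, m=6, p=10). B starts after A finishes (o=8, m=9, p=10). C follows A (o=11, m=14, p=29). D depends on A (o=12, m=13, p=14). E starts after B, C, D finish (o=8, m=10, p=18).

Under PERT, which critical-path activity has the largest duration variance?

C

te_A = (2 + 4·6 + 10)/6 = 36/6 = 6; σ²_A = ((10−2)/6)² = 1.778
te_B = (8 + 4·9 + 10)/6 = 54/6 = 9; σ²_B = ((10−8)/6)² = 0.111
te_C = (11 + 4·14 + 29)/6 = 96/6 = 16; σ²_C = ((29−11)/6)² = 9.000
te_D = (12 + 4·13 + 14)/6 = 78/6 = 13; σ²_D = ((14−12)/6)² = 0.111
te_E = (8 + 4·10 + 18)/6 = 66/6 = 11; σ²_E = ((18−8)/6)² = 2.778

Forward pass:
ES_A = 0; EF_A = 6
ES_B = 6; EF_B = 6+9 = 15
ES_C = 6; EF_C = 6+16 = 22
ES_D = 6; EF_D = 6+13 = 19
ES_E = max(EF_B=15, EF_C=22, EF_D=19) = 22; EF_E = 22+11 = 33
Expected project duration μ = 33 weeks. Critical path: A → C → E.

Variances on critical path: σ²_A=1.778, σ²_C=9.000, σ²_E=2.778.
Largest is σ²_C = 9.000.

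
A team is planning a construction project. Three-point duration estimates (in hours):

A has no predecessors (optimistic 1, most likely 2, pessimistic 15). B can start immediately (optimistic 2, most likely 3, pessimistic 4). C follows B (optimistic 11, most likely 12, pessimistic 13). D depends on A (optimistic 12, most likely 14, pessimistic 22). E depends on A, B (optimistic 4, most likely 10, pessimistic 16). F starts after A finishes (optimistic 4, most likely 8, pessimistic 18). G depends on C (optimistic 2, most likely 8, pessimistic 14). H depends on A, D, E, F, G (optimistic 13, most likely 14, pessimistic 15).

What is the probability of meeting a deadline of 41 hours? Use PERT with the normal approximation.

te_A = (1 + 4·2 + 15)/6 = 24/6 = 4; σ²_A = ((15−1)/6)² = 5.444
te_B = (2 + 4·3 + 4)/6 = 18/6 = 3; σ²_B = ((4−2)/6)² = 0.111
te_C = (11 + 4·12 + 13)/6 = 72/6 = 12; σ²_C = ((13−11)/6)² = 0.111
te_D = (12 + 4·14 + 22)/6 = 90/6 = 15; σ²_D = ((22−12)/6)² = 2.778
te_E = (4 + 4·10 + 16)/6 = 60/6 = 10; σ²_E = ((16−4)/6)² = 4.000
te_F = (4 + 4·8 + 18)/6 = 54/6 = 9; σ²_F = ((18−4)/6)² = 5.444
te_G = (2 + 4·8 + 14)/6 = 48/6 = 8; σ²_G = ((14−2)/6)² = 4.000
te_H = (13 + 4·14 + 15)/6 = 84/6 = 14; σ²_H = ((15−13)/6)² = 0.111

Forward pass:
ES_A = 0; EF_A = 4
ES_B = 0; EF_B = 3
ES_C = 3; EF_C = 3+12 = 15
ES_D = 4; EF_D = 4+15 = 19
ES_E = max(EF_A=4, EF_B=3) = 4; EF_E = 4+10 = 14
ES_F = 4; EF_F = 4+9 = 13
ES_G = 15; EF_G = 15+8 = 23
ES_H = max(EF_A=4, EF_D=19, EF_E=14, EF_F=13, EF_G=23) = 23; EF_H = 23+14 = 37
Expected project duration μ = 37 hours. Critical path: B → C → G → H.

Variance along critical path = 0.111 + 0.111 + 4.000 + 0.111 = 4.333; σ = √4.333 = 2.082 hours.
Z = (41 − 37) / 2.082 = 1.922
P(T ≤ 41) = Φ(1.922) ≈ 0.973

0.973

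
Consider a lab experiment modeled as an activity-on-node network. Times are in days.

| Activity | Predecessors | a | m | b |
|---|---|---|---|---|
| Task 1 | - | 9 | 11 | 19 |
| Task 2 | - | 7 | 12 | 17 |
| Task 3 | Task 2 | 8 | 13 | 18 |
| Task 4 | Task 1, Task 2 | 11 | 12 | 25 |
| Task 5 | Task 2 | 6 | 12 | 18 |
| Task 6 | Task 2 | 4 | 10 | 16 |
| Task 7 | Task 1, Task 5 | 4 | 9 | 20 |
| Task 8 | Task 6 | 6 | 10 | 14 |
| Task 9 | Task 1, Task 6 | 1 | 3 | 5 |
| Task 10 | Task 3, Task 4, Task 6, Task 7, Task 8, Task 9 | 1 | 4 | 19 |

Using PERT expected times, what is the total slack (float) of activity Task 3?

9 days

te_Task 1 = (9 + 4·11 + 19)/6 = 72/6 = 12
te_Task 2 = (7 + 4·12 + 17)/6 = 72/6 = 12
te_Task 3 = (8 + 4·13 + 18)/6 = 78/6 = 13
te_Task 4 = (11 + 4·12 + 25)/6 = 84/6 = 14
te_Task 5 = (6 + 4·12 + 18)/6 = 72/6 = 12
te_Task 6 = (4 + 4·10 + 16)/6 = 60/6 = 10
te_Task 7 = (4 + 4·9 + 20)/6 = 60/6 = 10
te_Task 8 = (6 + 4·10 + 14)/6 = 60/6 = 10
te_Task 9 = (1 + 4·3 + 5)/6 = 18/6 = 3
te_Task 10 = (1 + 4·4 + 19)/6 = 36/6 = 6

Forward pass:
ES_Task 1 = 0; EF_Task 1 = 12
ES_Task 2 = 0; EF_Task 2 = 12
ES_Task 3 = 12; EF_Task 3 = 12+13 = 25
ES_Task 4 = max(EF_Task 1=12, EF_Task 2=12) = 12; EF_Task 4 = 12+14 = 26
ES_Task 5 = 12; EF_Task 5 = 12+12 = 24
ES_Task 6 = 12; EF_Task 6 = 12+10 = 22
ES_Task 7 = max(EF_Task 1=12, EF_Task 5=24) = 24; EF_Task 7 = 24+10 = 34
ES_Task 8 = 22; EF_Task 8 = 22+10 = 32
ES_Task 9 = max(EF_Task 1=12, EF_Task 6=22) = 22; EF_Task 9 = 22+3 = 25
ES_Task 10 = max(EF_Task 3=25, EF_Task 4=26, EF_Task 6=22, EF_Task 7=34, EF_Task 8=32, EF_Task 9=25) = 34; EF_Task 10 = 34+6 = 40
Expected project duration μ = 40 days. Critical path: Task 2 → Task 5 → Task 7 → Task 10.

Backward pass:
LF_Task 10 = 40; LS_Task 10 = 40−6 = 34
LF_Task 9 = LS_Task 10 = 34; LS_Task 9 = 34−3 = 31
LF_Task 8 = LS_Task 10 = 34; LS_Task 8 = 34−10 = 24
LF_Task 7 = LS_Task 10 = 34; LS_Task 7 = 34−10 = 24
LF_Task 6 = min(LS_Task 8=24, LS_Task 9=31, LS_Task 10=34) = 24; LS_Task 6 = 24−10 = 14
LF_Task 5 = LS_Task 7 = 24; LS_Task 5 = 24−12 = 12
LF_Task 4 = LS_Task 10 = 34; LS_Task 4 = 34−14 = 20
LF_Task 3 = LS_Task 10 = 34; LS_Task 3 = 34−13 = 21
LF_Task 2 = min(LS_Task 3=21, LS_Task 4=20, LS_Task 5=12, LS_Task 6=14) = 12; LS_Task 2 = 12−12 = 0
LF_Task 1 = min(LS_Task 4=20, LS_Task 7=24, LS_Task 9=31) = 20; LS_Task 1 = 20−12 = 8
Slack_Task 3 = LS_Task 3 − ES_Task 3 = 21 − 12 = 9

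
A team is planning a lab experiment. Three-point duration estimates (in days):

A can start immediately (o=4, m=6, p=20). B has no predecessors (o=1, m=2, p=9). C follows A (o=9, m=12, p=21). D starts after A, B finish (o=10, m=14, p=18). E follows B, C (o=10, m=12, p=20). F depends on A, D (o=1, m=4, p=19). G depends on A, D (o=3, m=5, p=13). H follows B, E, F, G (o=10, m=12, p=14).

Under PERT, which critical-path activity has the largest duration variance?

te_A = (4 + 4·6 + 20)/6 = 48/6 = 8; σ²_A = ((20−4)/6)² = 7.111
te_B = (1 + 4·2 + 9)/6 = 18/6 = 3; σ²_B = ((9−1)/6)² = 1.778
te_C = (9 + 4·12 + 21)/6 = 78/6 = 13; σ²_C = ((21−9)/6)² = 4.000
te_D = (10 + 4·14 + 18)/6 = 84/6 = 14; σ²_D = ((18−10)/6)² = 1.778
te_E = (10 + 4·12 + 20)/6 = 78/6 = 13; σ²_E = ((20−10)/6)² = 2.778
te_F = (1 + 4·4 + 19)/6 = 36/6 = 6; σ²_F = ((19−1)/6)² = 9.000
te_G = (3 + 4·5 + 13)/6 = 36/6 = 6; σ²_G = ((13−3)/6)² = 2.778
te_H = (10 + 4·12 + 14)/6 = 72/6 = 12; σ²_H = ((14−10)/6)² = 0.444

Forward pass:
ES_A = 0; EF_A = 8
ES_B = 0; EF_B = 3
ES_C = 8; EF_C = 8+13 = 21
ES_D = max(EF_A=8, EF_B=3) = 8; EF_D = 8+14 = 22
ES_E = max(EF_B=3, EF_C=21) = 21; EF_E = 21+13 = 34
ES_F = max(EF_A=8, EF_D=22) = 22; EF_F = 22+6 = 28
ES_G = max(EF_A=8, EF_D=22) = 22; EF_G = 22+6 = 28
ES_H = max(EF_B=3, EF_E=34, EF_F=28, EF_G=28) = 34; EF_H = 34+12 = 46
Expected project duration μ = 46 days. Critical path: A → C → E → H.

Variances on critical path: σ²_A=7.111, σ²_C=4.000, σ²_E=2.778, σ²_H=0.444.
Largest is σ²_A = 7.111.

A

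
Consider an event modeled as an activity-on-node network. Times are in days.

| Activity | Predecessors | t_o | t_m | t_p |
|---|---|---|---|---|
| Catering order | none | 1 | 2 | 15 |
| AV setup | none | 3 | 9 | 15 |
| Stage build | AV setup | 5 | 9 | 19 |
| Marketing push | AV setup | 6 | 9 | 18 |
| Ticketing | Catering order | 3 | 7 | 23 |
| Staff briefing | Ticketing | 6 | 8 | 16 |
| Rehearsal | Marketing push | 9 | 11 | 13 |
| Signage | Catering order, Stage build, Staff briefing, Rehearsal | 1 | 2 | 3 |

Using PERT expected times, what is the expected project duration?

32 days

te_Catering order = (1 + 4·2 + 15)/6 = 24/6 = 4
te_AV setup = (3 + 4·9 + 15)/6 = 54/6 = 9
te_Stage build = (5 + 4·9 + 19)/6 = 60/6 = 10
te_Marketing push = (6 + 4·9 + 18)/6 = 60/6 = 10
te_Ticketing = (3 + 4·7 + 23)/6 = 54/6 = 9
te_Staff briefing = (6 + 4·8 + 16)/6 = 54/6 = 9
te_Rehearsal = (9 + 4·11 + 13)/6 = 66/6 = 11
te_Signage = (1 + 4·2 + 3)/6 = 12/6 = 2

Forward pass:
ES_Catering order = 0; EF_Catering order = 4
ES_AV setup = 0; EF_AV setup = 9
ES_Stage build = 9; EF_Stage build = 9+10 = 19
ES_Marketing push = 9; EF_Marketing push = 9+10 = 19
ES_Ticketing = 4; EF_Ticketing = 4+9 = 13
ES_Staff briefing = 13; EF_Staff briefing = 13+9 = 22
ES_Rehearsal = 19; EF_Rehearsal = 19+11 = 30
ES_Signage = max(EF_Catering order=4, EF_Stage build=19, EF_Staff briefing=22, EF_Rehearsal=30) = 30; EF_Signage = 30+2 = 32
Expected project duration μ = 32 days. Critical path: AV setup → Marketing push → Rehearsal → Signage.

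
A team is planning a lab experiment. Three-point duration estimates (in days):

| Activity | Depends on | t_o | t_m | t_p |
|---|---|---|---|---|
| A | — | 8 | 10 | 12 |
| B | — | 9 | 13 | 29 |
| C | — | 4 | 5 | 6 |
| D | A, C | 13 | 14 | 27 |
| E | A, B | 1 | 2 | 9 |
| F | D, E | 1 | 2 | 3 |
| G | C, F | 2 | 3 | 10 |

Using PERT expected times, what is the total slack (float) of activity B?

8 days

te_A = (8 + 4·10 + 12)/6 = 60/6 = 10
te_B = (9 + 4·13 + 29)/6 = 90/6 = 15
te_C = (4 + 4·5 + 6)/6 = 30/6 = 5
te_D = (13 + 4·14 + 27)/6 = 96/6 = 16
te_E = (1 + 4·2 + 9)/6 = 18/6 = 3
te_F = (1 + 4·2 + 3)/6 = 12/6 = 2
te_G = (2 + 4·3 + 10)/6 = 24/6 = 4

Forward pass:
ES_A = 0; EF_A = 10
ES_B = 0; EF_B = 15
ES_C = 0; EF_C = 5
ES_D = max(EF_A=10, EF_C=5) = 10; EF_D = 10+16 = 26
ES_E = max(EF_A=10, EF_B=15) = 15; EF_E = 15+3 = 18
ES_F = max(EF_D=26, EF_E=18) = 26; EF_F = 26+2 = 28
ES_G = max(EF_C=5, EF_F=28) = 28; EF_G = 28+4 = 32
Expected project duration μ = 32 days. Critical path: A → D → F → G.

Backward pass:
LF_G = 32; LS_G = 32−4 = 28
LF_F = LS_G = 28; LS_F = 28−2 = 26
LF_E = LS_F = 26; LS_E = 26−3 = 23
LF_D = LS_F = 26; LS_D = 26−16 = 10
LF_C = min(LS_D=10, LS_G=28) = 10; LS_C = 10−5 = 5
LF_B = LS_E = 23; LS_B = 23−15 = 8
LF_A = min(LS_D=10, LS_E=23) = 10; LS_A = 10−10 = 0
Slack_B = LS_B − ES_B = 8 − 0 = 8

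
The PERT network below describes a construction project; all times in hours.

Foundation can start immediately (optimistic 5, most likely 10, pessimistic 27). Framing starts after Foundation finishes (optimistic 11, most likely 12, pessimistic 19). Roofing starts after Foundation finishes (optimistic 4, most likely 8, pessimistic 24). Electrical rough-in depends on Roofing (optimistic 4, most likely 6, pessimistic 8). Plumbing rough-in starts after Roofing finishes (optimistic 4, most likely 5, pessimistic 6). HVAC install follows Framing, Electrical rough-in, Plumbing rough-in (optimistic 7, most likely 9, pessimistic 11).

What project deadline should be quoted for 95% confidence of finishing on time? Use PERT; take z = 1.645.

45.3 hours

te_Foundation = (5 + 4·10 + 27)/6 = 72/6 = 12; σ²_Foundation = ((27−5)/6)² = 13.444
te_Framing = (11 + 4·12 + 19)/6 = 78/6 = 13; σ²_Framing = ((19−11)/6)² = 1.778
te_Roofing = (4 + 4·8 + 24)/6 = 60/6 = 10; σ²_Roofing = ((24−4)/6)² = 11.111
te_Electrical rough-in = (4 + 4·6 + 8)/6 = 36/6 = 6; σ²_Electrical rough-in = ((8−4)/6)² = 0.444
te_Plumbing rough-in = (4 + 4·5 + 6)/6 = 30/6 = 5; σ²_Plumbing rough-in = ((6−4)/6)² = 0.111
te_HVAC install = (7 + 4·9 + 11)/6 = 54/6 = 9; σ²_HVAC install = ((11−7)/6)² = 0.444

Forward pass:
ES_Foundation = 0; EF_Foundation = 12
ES_Framing = 12; EF_Framing = 12+13 = 25
ES_Roofing = 12; EF_Roofing = 12+10 = 22
ES_Electrical rough-in = 22; EF_Electrical rough-in = 22+6 = 28
ES_Plumbing rough-in = 22; EF_Plumbing rough-in = 22+5 = 27
ES_HVAC install = max(EF_Framing=25, EF_Electrical rough-in=28, EF_Plumbing rough-in=27) = 28; EF_HVAC install = 28+9 = 37
Expected project duration μ = 37 hours. Critical path: Foundation → Roofing → Electrical rough-in → HVAC install.

Variance along critical path = 13.444 + 11.111 + 0.444 + 0.444 = 25.444; σ = 5.044 hours.
D = μ + z·σ = 37 + 1.645·5.044 = 45.3 hours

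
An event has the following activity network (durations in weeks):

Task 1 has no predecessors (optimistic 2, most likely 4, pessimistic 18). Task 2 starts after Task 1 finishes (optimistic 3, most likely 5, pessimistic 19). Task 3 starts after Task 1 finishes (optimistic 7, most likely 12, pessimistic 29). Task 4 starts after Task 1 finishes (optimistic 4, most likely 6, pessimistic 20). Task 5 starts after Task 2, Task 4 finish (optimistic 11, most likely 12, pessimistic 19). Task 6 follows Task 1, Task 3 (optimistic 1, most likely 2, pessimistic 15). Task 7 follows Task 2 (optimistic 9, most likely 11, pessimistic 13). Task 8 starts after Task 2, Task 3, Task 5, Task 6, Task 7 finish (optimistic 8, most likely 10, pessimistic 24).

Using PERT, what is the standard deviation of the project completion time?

4.81 weeks

te_Task 1 = (2 + 4·4 + 18)/6 = 36/6 = 6; σ²_Task 1 = ((18−2)/6)² = 7.111
te_Task 2 = (3 + 4·5 + 19)/6 = 42/6 = 7; σ²_Task 2 = ((19−3)/6)² = 7.111
te_Task 3 = (7 + 4·12 + 29)/6 = 84/6 = 14; σ²_Task 3 = ((29−7)/6)² = 13.444
te_Task 4 = (4 + 4·6 + 20)/6 = 48/6 = 8; σ²_Task 4 = ((20−4)/6)² = 7.111
te_Task 5 = (11 + 4·12 + 19)/6 = 78/6 = 13; σ²_Task 5 = ((19−11)/6)² = 1.778
te_Task 6 = (1 + 4·2 + 15)/6 = 24/6 = 4; σ²_Task 6 = ((15−1)/6)² = 5.444
te_Task 7 = (9 + 4·11 + 13)/6 = 66/6 = 11; σ²_Task 7 = ((13−9)/6)² = 0.444
te_Task 8 = (8 + 4·10 + 24)/6 = 72/6 = 12; σ²_Task 8 = ((24−8)/6)² = 7.111

Forward pass:
ES_Task 1 = 0; EF_Task 1 = 6
ES_Task 2 = 6; EF_Task 2 = 6+7 = 13
ES_Task 3 = 6; EF_Task 3 = 6+14 = 20
ES_Task 4 = 6; EF_Task 4 = 6+8 = 14
ES_Task 5 = max(EF_Task 2=13, EF_Task 4=14) = 14; EF_Task 5 = 14+13 = 27
ES_Task 6 = max(EF_Task 1=6, EF_Task 3=20) = 20; EF_Task 6 = 20+4 = 24
ES_Task 7 = 13; EF_Task 7 = 13+11 = 24
ES_Task 8 = max(EF_Task 2=13, EF_Task 3=20, EF_Task 5=27, EF_Task 6=24, EF_Task 7=24) = 27; EF_Task 8 = 27+12 = 39
Expected project duration μ = 39 weeks. Critical path: Task 1 → Task 4 → Task 5 → Task 8.

Variance along critical path = 7.111 + 7.111 + 1.778 + 7.111 = 23.111
σ = √23.111 = 4.807 weeks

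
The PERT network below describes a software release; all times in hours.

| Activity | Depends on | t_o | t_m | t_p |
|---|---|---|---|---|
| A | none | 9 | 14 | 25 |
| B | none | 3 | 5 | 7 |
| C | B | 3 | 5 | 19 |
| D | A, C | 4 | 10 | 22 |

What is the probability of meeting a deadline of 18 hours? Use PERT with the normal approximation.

te_A = (9 + 4·14 + 25)/6 = 90/6 = 15; σ²_A = ((25−9)/6)² = 7.111
te_B = (3 + 4·5 + 7)/6 = 30/6 = 5; σ²_B = ((7−3)/6)² = 0.444
te_C = (3 + 4·5 + 19)/6 = 42/6 = 7; σ²_C = ((19−3)/6)² = 7.111
te_D = (4 + 4·10 + 22)/6 = 66/6 = 11; σ²_D = ((22−4)/6)² = 9.000

Forward pass:
ES_A = 0; EF_A = 15
ES_B = 0; EF_B = 5
ES_C = 5; EF_C = 5+7 = 12
ES_D = max(EF_A=15, EF_C=12) = 15; EF_D = 15+11 = 26
Expected project duration μ = 26 hours. Critical path: A → D.

Variance along critical path = 7.111 + 9.000 = 16.111; σ = √16.111 = 4.014 hours.
Z = (18 − 26) / 4.014 = -1.993
P(T ≤ 18) = Φ(-1.993) ≈ 0.023

0.023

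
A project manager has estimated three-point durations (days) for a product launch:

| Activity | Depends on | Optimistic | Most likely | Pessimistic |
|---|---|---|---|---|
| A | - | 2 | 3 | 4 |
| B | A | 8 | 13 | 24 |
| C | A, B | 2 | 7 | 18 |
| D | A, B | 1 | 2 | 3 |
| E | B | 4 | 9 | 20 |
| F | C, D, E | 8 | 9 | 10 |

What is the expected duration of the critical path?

te_A = (2 + 4·3 + 4)/6 = 18/6 = 3
te_B = (8 + 4·13 + 24)/6 = 84/6 = 14
te_C = (2 + 4·7 + 18)/6 = 48/6 = 8
te_D = (1 + 4·2 + 3)/6 = 12/6 = 2
te_E = (4 + 4·9 + 20)/6 = 60/6 = 10
te_F = (8 + 4·9 + 10)/6 = 54/6 = 9

Forward pass:
ES_A = 0; EF_A = 3
ES_B = 3; EF_B = 3+14 = 17
ES_C = max(EF_A=3, EF_B=17) = 17; EF_C = 17+8 = 25
ES_D = max(EF_A=3, EF_B=17) = 17; EF_D = 17+2 = 19
ES_E = 17; EF_E = 17+10 = 27
ES_F = max(EF_C=25, EF_D=19, EF_E=27) = 27; EF_F = 27+9 = 36
Expected project duration μ = 36 days. Critical path: A → B → E → F.

36 days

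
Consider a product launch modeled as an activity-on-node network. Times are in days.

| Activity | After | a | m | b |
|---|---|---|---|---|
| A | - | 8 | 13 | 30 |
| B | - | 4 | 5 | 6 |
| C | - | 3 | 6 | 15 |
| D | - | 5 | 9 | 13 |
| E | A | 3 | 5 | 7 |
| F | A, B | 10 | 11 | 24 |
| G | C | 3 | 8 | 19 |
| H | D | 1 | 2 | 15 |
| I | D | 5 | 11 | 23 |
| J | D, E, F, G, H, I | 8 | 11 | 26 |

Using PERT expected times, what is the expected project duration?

te_A = (8 + 4·13 + 30)/6 = 90/6 = 15
te_B = (4 + 4·5 + 6)/6 = 30/6 = 5
te_C = (3 + 4·6 + 15)/6 = 42/6 = 7
te_D = (5 + 4·9 + 13)/6 = 54/6 = 9
te_E = (3 + 4·5 + 7)/6 = 30/6 = 5
te_F = (10 + 4·11 + 24)/6 = 78/6 = 13
te_G = (3 + 4·8 + 19)/6 = 54/6 = 9
te_H = (1 + 4·2 + 15)/6 = 24/6 = 4
te_I = (5 + 4·11 + 23)/6 = 72/6 = 12
te_J = (8 + 4·11 + 26)/6 = 78/6 = 13

Forward pass:
ES_A = 0; EF_A = 15
ES_B = 0; EF_B = 5
ES_C = 0; EF_C = 7
ES_D = 0; EF_D = 9
ES_E = 15; EF_E = 15+5 = 20
ES_F = max(EF_A=15, EF_B=5) = 15; EF_F = 15+13 = 28
ES_G = 7; EF_G = 7+9 = 16
ES_H = 9; EF_H = 9+4 = 13
ES_I = 9; EF_I = 9+12 = 21
ES_J = max(EF_D=9, EF_E=20, EF_F=28, EF_G=16, EF_H=13, EF_I=21) = 28; EF_J = 28+13 = 41
Expected project duration μ = 41 days. Critical path: A → F → J.

41 days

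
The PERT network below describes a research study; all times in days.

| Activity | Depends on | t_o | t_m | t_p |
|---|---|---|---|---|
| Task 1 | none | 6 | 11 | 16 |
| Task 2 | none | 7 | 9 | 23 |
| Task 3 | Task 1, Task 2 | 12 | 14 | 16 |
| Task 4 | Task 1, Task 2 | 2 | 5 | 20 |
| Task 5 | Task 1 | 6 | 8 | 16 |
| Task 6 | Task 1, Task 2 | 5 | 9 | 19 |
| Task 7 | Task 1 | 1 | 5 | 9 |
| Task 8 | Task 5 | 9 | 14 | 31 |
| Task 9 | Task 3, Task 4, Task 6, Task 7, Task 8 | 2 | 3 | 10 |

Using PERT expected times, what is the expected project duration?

40 days

te_Task 1 = (6 + 4·11 + 16)/6 = 66/6 = 11
te_Task 2 = (7 + 4·9 + 23)/6 = 66/6 = 11
te_Task 3 = (12 + 4·14 + 16)/6 = 84/6 = 14
te_Task 4 = (2 + 4·5 + 20)/6 = 42/6 = 7
te_Task 5 = (6 + 4·8 + 16)/6 = 54/6 = 9
te_Task 6 = (5 + 4·9 + 19)/6 = 60/6 = 10
te_Task 7 = (1 + 4·5 + 9)/6 = 30/6 = 5
te_Task 8 = (9 + 4·14 + 31)/6 = 96/6 = 16
te_Task 9 = (2 + 4·3 + 10)/6 = 24/6 = 4

Forward pass:
ES_Task 1 = 0; EF_Task 1 = 11
ES_Task 2 = 0; EF_Task 2 = 11
ES_Task 3 = max(EF_Task 1=11, EF_Task 2=11) = 11; EF_Task 3 = 11+14 = 25
ES_Task 4 = max(EF_Task 1=11, EF_Task 2=11) = 11; EF_Task 4 = 11+7 = 18
ES_Task 5 = 11; EF_Task 5 = 11+9 = 20
ES_Task 6 = max(EF_Task 1=11, EF_Task 2=11) = 11; EF_Task 6 = 11+10 = 21
ES_Task 7 = 11; EF_Task 7 = 11+5 = 16
ES_Task 8 = 20; EF_Task 8 = 20+16 = 36
ES_Task 9 = max(EF_Task 3=25, EF_Task 4=18, EF_Task 6=21, EF_Task 7=16, EF_Task 8=36) = 36; EF_Task 9 = 36+4 = 40
Expected project duration μ = 40 days. Critical path: Task 1 → Task 5 → Task 8 → Task 9.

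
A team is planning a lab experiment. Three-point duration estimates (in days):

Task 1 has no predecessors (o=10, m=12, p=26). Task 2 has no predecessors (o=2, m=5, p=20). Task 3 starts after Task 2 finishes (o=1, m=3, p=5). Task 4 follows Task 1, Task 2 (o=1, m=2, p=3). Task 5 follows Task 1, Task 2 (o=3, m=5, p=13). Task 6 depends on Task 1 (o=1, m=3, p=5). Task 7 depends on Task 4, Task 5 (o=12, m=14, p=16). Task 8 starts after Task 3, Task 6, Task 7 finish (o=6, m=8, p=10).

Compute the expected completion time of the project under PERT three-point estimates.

te_Task 1 = (10 + 4·12 + 26)/6 = 84/6 = 14
te_Task 2 = (2 + 4·5 + 20)/6 = 42/6 = 7
te_Task 3 = (1 + 4·3 + 5)/6 = 18/6 = 3
te_Task 4 = (1 + 4·2 + 3)/6 = 12/6 = 2
te_Task 5 = (3 + 4·5 + 13)/6 = 36/6 = 6
te_Task 6 = (1 + 4·3 + 5)/6 = 18/6 = 3
te_Task 7 = (12 + 4·14 + 16)/6 = 84/6 = 14
te_Task 8 = (6 + 4·8 + 10)/6 = 48/6 = 8

Forward pass:
ES_Task 1 = 0; EF_Task 1 = 14
ES_Task 2 = 0; EF_Task 2 = 7
ES_Task 3 = 7; EF_Task 3 = 7+3 = 10
ES_Task 4 = max(EF_Task 1=14, EF_Task 2=7) = 14; EF_Task 4 = 14+2 = 16
ES_Task 5 = max(EF_Task 1=14, EF_Task 2=7) = 14; EF_Task 5 = 14+6 = 20
ES_Task 6 = 14; EF_Task 6 = 14+3 = 17
ES_Task 7 = max(EF_Task 4=16, EF_Task 5=20) = 20; EF_Task 7 = 20+14 = 34
ES_Task 8 = max(EF_Task 3=10, EF_Task 6=17, EF_Task 7=34) = 34; EF_Task 8 = 34+8 = 42
Expected project duration μ = 42 days. Critical path: Task 1 → Task 5 → Task 7 → Task 8.

42 days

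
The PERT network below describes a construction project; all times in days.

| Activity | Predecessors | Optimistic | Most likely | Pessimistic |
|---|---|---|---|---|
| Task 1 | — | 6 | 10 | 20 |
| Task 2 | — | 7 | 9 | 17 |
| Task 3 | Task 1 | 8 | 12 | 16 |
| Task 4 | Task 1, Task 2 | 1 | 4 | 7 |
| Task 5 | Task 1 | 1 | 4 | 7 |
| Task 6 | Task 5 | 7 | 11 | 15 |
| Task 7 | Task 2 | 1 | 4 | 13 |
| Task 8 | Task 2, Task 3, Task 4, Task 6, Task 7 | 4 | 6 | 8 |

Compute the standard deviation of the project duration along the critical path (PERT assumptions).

te_Task 1 = (6 + 4·10 + 20)/6 = 66/6 = 11; σ²_Task 1 = ((20−6)/6)² = 5.444
te_Task 2 = (7 + 4·9 + 17)/6 = 60/6 = 10; σ²_Task 2 = ((17−7)/6)² = 2.778
te_Task 3 = (8 + 4·12 + 16)/6 = 72/6 = 12; σ²_Task 3 = ((16−8)/6)² = 1.778
te_Task 4 = (1 + 4·4 + 7)/6 = 24/6 = 4; σ²_Task 4 = ((7−1)/6)² = 1.000
te_Task 5 = (1 + 4·4 + 7)/6 = 24/6 = 4; σ²_Task 5 = ((7−1)/6)² = 1.000
te_Task 6 = (7 + 4·11 + 15)/6 = 66/6 = 11; σ²_Task 6 = ((15−7)/6)² = 1.778
te_Task 7 = (1 + 4·4 + 13)/6 = 30/6 = 5; σ²_Task 7 = ((13−1)/6)² = 4.000
te_Task 8 = (4 + 4·6 + 8)/6 = 36/6 = 6; σ²_Task 8 = ((8−4)/6)² = 0.444

Forward pass:
ES_Task 1 = 0; EF_Task 1 = 11
ES_Task 2 = 0; EF_Task 2 = 10
ES_Task 3 = 11; EF_Task 3 = 11+12 = 23
ES_Task 4 = max(EF_Task 1=11, EF_Task 2=10) = 11; EF_Task 4 = 11+4 = 15
ES_Task 5 = 11; EF_Task 5 = 11+4 = 15
ES_Task 6 = 15; EF_Task 6 = 15+11 = 26
ES_Task 7 = 10; EF_Task 7 = 10+5 = 15
ES_Task 8 = max(EF_Task 2=10, EF_Task 3=23, EF_Task 4=15, EF_Task 6=26, EF_Task 7=15) = 26; EF_Task 8 = 26+6 = 32
Expected project duration μ = 32 days. Critical path: Task 1 → Task 5 → Task 6 → Task 8.

Variance along critical path = 5.444 + 1.000 + 1.778 + 0.444 = 8.667
σ = √8.667 = 2.944 days

2.94 days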